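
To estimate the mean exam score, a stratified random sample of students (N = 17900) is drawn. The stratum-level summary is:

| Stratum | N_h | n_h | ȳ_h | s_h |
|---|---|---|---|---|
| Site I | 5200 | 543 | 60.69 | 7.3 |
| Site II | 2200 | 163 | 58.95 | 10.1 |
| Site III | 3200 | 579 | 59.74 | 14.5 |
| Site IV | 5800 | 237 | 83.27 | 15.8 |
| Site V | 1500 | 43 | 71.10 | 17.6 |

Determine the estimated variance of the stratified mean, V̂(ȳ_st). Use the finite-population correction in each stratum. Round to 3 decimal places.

V̂(ȳ_st) ≈ 0.181

V̂(ȳ_st) = Σ W_h² (1 − n_h/N_h) s_h²/n_h, with W_h = N_h/N and N = 17900:
  stratum Site I: (5200/17900)²·(1 − 543/5200)·7.3²/543 = 0.00741736
  stratum Site II: (2200/17900)²·(1 − 163/2200)·10.1²/163 = 0.00875312
  stratum Site III: (3200/17900)²·(1 − 579/3200)·14.5²/579 = 0.00950536
  stratum Site IV: (5800/17900)²·(1 − 237/5800)·15.8²/237 = 0.106071
  stratum Site V: (1500/17900)²·(1 − 43/1500)·17.6²/43 = 0.0491362
V̂(ȳ_st) = 0.180883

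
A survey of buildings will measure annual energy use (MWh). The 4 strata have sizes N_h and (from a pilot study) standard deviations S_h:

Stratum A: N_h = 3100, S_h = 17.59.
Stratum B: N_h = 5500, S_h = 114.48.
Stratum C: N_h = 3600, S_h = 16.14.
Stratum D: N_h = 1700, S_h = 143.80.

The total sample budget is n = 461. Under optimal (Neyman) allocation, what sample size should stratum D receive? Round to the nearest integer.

Neyman allocation: n_h = n · N_h S_h / Σ N_i S_i, with n = 461.
  stratum A: N_h·S_h = 3100·17.59 = 54529.00
  stratum B: N_h·S_h = 5500·114.48 = 629640.00
  stratum C: N_h·S_h = 3600·16.14 = 58104.00
  stratum D: N_h·S_h = 1700·143.80 = 244460.00
Σ N_h S_h = 986733.00
n for stratum D = 461·244460.00/986733.00 = 114.211 → 114

114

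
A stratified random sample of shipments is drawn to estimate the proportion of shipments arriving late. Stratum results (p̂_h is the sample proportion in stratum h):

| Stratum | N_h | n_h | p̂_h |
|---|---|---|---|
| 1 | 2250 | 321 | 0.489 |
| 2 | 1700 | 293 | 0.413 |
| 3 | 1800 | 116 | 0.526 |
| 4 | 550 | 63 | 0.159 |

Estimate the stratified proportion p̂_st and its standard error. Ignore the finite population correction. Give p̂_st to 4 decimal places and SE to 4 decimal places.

p̂_st ≈ 0.4503, SE ≈ 0.0188

N = 6300; stratum weights W_h = N_h/N.
p̂_st = Σ W_h p̂_h = (2250·0.489 + 1700·0.413 + 1800·0.526 + 550·0.159)/6300 = 0.45025
V̂(p̂_st) = Σ W_h² p̂_h(1−p̂_h)/(n_h−1):
  stratum 1: (2250/6300)²·0.489·0.511/320 = 9.9601e-05
  stratum 2: (1700/6300)²·0.413·0.587/292 = 6.04536e-05
  stratum 3: (1800/6300)²·0.526·0.474/115 = 0.000176982
  stratum 4: (550/6300)²·0.159·0.841/62 = 1.64379e-05
V̂(p̂_st) = 0.000353475; SE = √V̂ = 0.0188009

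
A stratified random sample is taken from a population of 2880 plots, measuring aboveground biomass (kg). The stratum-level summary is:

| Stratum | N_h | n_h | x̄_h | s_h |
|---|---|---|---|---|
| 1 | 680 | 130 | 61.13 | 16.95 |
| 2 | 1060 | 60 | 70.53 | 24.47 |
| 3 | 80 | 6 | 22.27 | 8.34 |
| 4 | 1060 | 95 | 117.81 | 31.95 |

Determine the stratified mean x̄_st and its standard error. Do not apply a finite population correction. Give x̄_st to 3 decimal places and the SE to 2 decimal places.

x̄_st = Σ W_h x̄_h = (680·61.13 + 1060·70.53 + 80·22.27 + 1060·117.81)/2880 = 84.37167
V̂(x̄_st) = Σ W_h² s_h²/n_h, with W_h = N_h/N and N = 2880:
  stratum 1: (680/2880)²·16.95²/130 = 0.123205
  stratum 2: (1060/2880)²·24.47²/60 = 1.3519
  stratum 3: (80/2880)²·8.34²/6 = 0.00894491
  stratum 4: (1060/2880)²·31.95²/95 = 1.45561
V̂(x̄_st) = 2.93966
SE(x̄_st) = √2.93966 = 1.71454

x̄_st ≈ 84.372, SE ≈ 1.71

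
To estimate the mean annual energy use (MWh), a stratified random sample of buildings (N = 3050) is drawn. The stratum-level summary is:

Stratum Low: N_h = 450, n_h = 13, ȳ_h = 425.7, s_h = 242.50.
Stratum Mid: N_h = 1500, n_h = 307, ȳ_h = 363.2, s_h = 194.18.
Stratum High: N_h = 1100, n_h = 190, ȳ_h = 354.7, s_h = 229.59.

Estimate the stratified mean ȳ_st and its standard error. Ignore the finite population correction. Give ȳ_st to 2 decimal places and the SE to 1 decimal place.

ȳ_st = Σ W_h ȳ_h = (450·425.7 + 1500·363.2 + 1100·354.7)/3050 = 369.35574
V̂(ȳ_st) = Σ W_h² s_h²/n_h, with W_h = N_h/N and N = 3050:
  stratum Low: (450/3050)²·242.50²/13 = 98.4704
  stratum Mid: (1500/3050)²·194.18²/307 = 29.7066
  stratum High: (1100/3050)²·229.59²/190 = 36.0859
V̂(ȳ_st) = 164.263
SE(ȳ_st) = √164.263 = 12.8165

ȳ_st ≈ 369.36, SE ≈ 12.8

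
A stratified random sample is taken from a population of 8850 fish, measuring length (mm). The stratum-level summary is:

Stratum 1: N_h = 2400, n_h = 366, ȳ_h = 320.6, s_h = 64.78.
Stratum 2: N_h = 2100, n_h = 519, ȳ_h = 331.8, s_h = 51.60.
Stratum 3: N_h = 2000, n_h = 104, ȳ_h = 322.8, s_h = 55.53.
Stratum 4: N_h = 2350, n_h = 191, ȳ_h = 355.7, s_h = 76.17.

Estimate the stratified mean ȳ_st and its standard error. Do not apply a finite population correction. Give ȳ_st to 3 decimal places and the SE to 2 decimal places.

ȳ_st = Σ W_h ȳ_h = (2400·320.6 + 2100·331.8 + 2000·322.8 + 2350·355.7)/8850 = 333.07514
V̂(ȳ_st) = Σ W_h² s_h²/n_h, with W_h = N_h/N and N = 8850:
  stratum 1: (2400/8850)²·64.78²/366 = 0.843212
  stratum 2: (2100/8850)²·51.60²/519 = 0.288858
  stratum 3: (2000/8850)²·55.53²/104 = 1.51424
  stratum 4: (2350/8850)²·76.17²/191 = 2.14182
V̂(ȳ_st) = 4.78814
SE(ȳ_st) = √4.78814 = 2.18818

ȳ_st ≈ 333.075, SE ≈ 2.19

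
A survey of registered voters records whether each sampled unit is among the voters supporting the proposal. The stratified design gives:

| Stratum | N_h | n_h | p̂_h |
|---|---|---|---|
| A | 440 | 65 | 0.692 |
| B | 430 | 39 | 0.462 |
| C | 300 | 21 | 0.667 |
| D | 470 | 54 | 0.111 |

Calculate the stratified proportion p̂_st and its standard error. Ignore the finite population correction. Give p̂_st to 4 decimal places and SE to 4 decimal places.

p̂_st ≈ 0.4606, SE ≈ 0.0348

N = 1640; stratum weights W_h = N_h/N.
p̂_st = Σ W_h p̂_h = (440·0.692 + 430·0.462 + 300·0.667 + 470·0.111)/1640 = 0.46062
V̂(p̂_st) = Σ W_h² p̂_h(1−p̂_h)/(n_h−1):
  stratum A: (440/1640)²·0.692·0.308/64 = 0.000239715
  stratum B: (430/1640)²·0.462·0.538/38 = 0.000449666
  stratum C: (300/1640)²·0.667·0.333/20 = 0.000371616
  stratum D: (470/1640)²·0.111·0.889/53 = 0.000152917
V̂(p̂_st) = 0.00121391; SE = √V̂ = 0.0348413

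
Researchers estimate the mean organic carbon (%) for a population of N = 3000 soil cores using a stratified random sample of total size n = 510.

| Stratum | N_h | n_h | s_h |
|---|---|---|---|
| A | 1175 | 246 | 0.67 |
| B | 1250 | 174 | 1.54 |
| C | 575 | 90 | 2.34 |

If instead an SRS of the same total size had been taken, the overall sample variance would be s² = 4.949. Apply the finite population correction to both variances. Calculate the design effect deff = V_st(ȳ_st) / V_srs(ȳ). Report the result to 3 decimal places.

V̂(ȳ_st) = Σ W_h² (1 − n_h/N_h) s_h²/n_h, with W_h = N_h/N and N = 3000:
  stratum A: (1175/3000)²·(1 − 246/1175)·0.67²/246 = 0.000221323
  stratum B: (1250/3000)²·(1 − 174/1250)·1.54²/174 = 0.00203691
  stratum C: (575/3000)²·(1 − 90/575)·2.34²/90 = 0.00188519
V_st = 0.00414343
V_srs = (1 − 510/3000)·4.949/510 = 0.00805425
deff = V_st / V_srs = 0.00414343/0.00805425 = 0.5144

deff ≈ 0.514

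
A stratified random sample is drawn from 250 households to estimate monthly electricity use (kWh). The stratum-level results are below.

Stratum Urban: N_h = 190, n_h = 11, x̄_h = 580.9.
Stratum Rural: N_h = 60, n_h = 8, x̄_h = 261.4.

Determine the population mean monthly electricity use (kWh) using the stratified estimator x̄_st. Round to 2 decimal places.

x̄_st ≈ 504.22

N = Σ N_h = 250. Stratum weights W_h = N_h/N.
x̄_st = (190·580.9 + 60·261.4) / 250 = 504.2200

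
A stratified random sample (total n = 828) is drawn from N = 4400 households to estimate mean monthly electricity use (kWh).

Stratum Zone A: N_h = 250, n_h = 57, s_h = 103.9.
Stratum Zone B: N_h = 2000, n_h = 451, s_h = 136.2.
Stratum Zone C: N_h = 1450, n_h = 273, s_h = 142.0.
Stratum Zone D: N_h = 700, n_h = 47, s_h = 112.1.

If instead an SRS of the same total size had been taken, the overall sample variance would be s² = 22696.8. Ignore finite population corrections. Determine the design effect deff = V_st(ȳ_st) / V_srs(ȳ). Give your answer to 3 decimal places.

V̂(ȳ_st) = Σ W_h² s_h²/n_h, with W_h = N_h/N and N = 4400:
  stratum Zone A: (250/4400)²·103.9²/57 = 0.611408
  stratum Zone B: (2000/4400)²·136.2²/451 = 8.4983
  stratum Zone C: (1450/4400)²·142.0²/273 = 8.0213
  stratum Zone D: (700/4400)²·112.1²/47 = 6.76712
V_st = 23.8981
V_srs = s²/n = 22696.8/828 = 27.4116
deff = V_st / V_srs = 23.8981/27.4116 = 0.8718

deff ≈ 0.872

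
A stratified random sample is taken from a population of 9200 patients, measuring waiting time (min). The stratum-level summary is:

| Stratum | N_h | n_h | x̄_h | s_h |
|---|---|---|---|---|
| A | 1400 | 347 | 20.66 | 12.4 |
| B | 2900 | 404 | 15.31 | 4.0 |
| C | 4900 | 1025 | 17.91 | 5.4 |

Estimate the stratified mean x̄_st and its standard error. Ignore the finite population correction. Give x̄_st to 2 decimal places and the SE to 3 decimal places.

x̄_st ≈ 17.51, SE ≈ 0.149

x̄_st = Σ W_h x̄_h = (1400·20.66 + 2900·15.31 + 4900·17.91)/9200 = 17.50891
V̂(x̄_st) = Σ W_h² s_h²/n_h, with W_h = N_h/N and N = 9200:
  stratum A: (1400/9200)²·12.4²/347 = 0.0102611
  stratum B: (2900/9200)²·4.0²/404 = 0.00393513
  stratum C: (4900/9200)²·5.4²/1025 = 0.00807012
V̂(x̄_st) = 0.0222664
SE(x̄_st) = √0.0222664 = 0.149219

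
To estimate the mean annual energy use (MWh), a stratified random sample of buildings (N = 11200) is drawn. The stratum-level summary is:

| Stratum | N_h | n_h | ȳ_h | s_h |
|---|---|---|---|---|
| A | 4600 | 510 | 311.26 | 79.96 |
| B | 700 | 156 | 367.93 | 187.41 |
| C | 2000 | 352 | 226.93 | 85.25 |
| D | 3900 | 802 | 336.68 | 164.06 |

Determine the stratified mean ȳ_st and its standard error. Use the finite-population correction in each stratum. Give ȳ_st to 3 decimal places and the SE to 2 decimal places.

ȳ_st = Σ W_h ȳ_h = (4600·311.26 + 700·367.93 + 2000·226.93 + 3900·336.68)/11200 = 308.59455
V̂(ȳ_st) = Σ W_h² (1 − n_h/N_h) s_h²/n_h, with W_h = N_h/N and N = 11200:
  stratum A: (4600/11200)²·(1 − 510/4600)·79.96²/510 = 1.88027
  stratum B: (700/11200)²·(1 − 156/700)·187.41²/156 = 0.683474
  stratum C: (2000/11200)²·(1 − 352/2000)·85.25²/352 = 0.542497
  stratum D: (3900/11200)²·(1 − 802/3900)·164.06²/802 = 3.23252
V̂(ȳ_st) = 6.33876
SE(ȳ_st) = √6.33876 = 2.51769

ȳ_st ≈ 308.595, SE ≈ 2.52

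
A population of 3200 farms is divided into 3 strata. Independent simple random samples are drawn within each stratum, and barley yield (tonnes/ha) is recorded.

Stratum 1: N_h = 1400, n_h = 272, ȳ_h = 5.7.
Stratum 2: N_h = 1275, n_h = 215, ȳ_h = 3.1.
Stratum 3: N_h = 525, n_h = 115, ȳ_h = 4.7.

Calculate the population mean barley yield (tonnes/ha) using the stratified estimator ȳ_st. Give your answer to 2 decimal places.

ȳ_st ≈ 4.50

N = Σ N_h = 3200. Stratum weights W_h = N_h/N.
ȳ_st = (1400·5.7 + 1275·3.1 + 525·4.7) / 3200 = 4.5000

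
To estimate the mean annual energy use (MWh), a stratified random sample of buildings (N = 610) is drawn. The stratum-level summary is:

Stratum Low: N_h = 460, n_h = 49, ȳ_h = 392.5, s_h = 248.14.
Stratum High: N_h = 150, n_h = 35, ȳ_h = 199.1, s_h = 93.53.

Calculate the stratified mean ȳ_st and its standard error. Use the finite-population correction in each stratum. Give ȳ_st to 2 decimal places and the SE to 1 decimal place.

ȳ_st = Σ W_h ȳ_h = (460·392.5 + 150·199.1)/610 = 344.94262
V̂(ȳ_st) = Σ W_h² (1 − n_h/N_h) s_h²/n_h, with W_h = N_h/N and N = 610:
  stratum Low: (460/610)²·(1 − 49/460)·248.14²/49 = 638.466
  stratum High: (150/610)²·(1 − 35/150)·93.53²/35 = 11.5868
V̂(ȳ_st) = 650.052
SE(ȳ_st) = √650.052 = 25.4961

ȳ_st ≈ 344.94, SE ≈ 25.5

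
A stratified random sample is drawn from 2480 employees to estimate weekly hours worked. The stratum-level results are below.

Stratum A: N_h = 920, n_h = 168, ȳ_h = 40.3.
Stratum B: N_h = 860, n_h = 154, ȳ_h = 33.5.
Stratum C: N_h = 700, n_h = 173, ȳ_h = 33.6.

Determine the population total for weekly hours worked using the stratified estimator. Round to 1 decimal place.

τ̂_st = Σ N_h ȳ_h = 920·40.3 + 860·33.5 + 700·33.6 = 89406.0

τ̂_st ≈ 89406.0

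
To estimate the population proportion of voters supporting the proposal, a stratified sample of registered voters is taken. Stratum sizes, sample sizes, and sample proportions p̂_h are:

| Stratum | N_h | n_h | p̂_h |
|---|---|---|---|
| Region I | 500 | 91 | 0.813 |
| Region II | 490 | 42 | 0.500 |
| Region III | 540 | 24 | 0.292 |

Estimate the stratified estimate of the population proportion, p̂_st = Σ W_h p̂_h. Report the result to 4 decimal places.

N = 1530; stratum weights W_h = N_h/N.
p̂_st = Σ W_h p̂_h = (500·0.813 + 490·0.500 + 540·0.292)/1530 = 0.52888

p̂_st ≈ 0.5289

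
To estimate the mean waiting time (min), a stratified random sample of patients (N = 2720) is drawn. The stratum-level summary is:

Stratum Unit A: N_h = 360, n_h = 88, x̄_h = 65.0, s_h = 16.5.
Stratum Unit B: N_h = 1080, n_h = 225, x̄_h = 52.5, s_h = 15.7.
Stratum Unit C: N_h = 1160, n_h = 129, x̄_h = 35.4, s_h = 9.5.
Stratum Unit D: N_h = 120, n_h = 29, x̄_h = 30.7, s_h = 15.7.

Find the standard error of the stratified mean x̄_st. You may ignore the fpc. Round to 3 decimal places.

SE(x̄_st) ≈ 0.609

V̂(x̄_st) = Σ W_h² s_h²/n_h, with W_h = N_h/N and N = 2720:
  stratum Unit A: (360/2720)²·16.5²/88 = 0.0541942
  stratum Unit B: (1080/2720)²·15.7²/225 = 0.172714
  stratum Unit C: (1160/2720)²·9.5²/129 = 0.127244
  stratum Unit D: (120/2720)²·15.7²/29 = 0.0165434
V̂(x̄_st) = 0.370695
SE(x̄_st) = √0.370695 = 0.608847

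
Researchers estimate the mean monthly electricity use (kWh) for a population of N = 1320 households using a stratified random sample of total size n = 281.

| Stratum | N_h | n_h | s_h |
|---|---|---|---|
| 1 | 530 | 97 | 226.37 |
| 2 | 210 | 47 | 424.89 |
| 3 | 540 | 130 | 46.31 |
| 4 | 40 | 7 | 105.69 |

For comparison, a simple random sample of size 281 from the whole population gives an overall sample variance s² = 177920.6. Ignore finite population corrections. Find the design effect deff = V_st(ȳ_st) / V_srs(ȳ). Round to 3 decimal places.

deff ≈ 0.295

V̂(ȳ_st) = Σ W_h² s_h²/n_h, with W_h = N_h/N and N = 1320:
  stratum 1: (530/1320)²·226.37²/97 = 85.1667
  stratum 2: (210/1320)²·424.89²/47 = 97.2178
  stratum 3: (540/1320)²·46.31²/130 = 2.76087
  stratum 4: (40/1320)²·105.69²/7 = 1.46535
V_st = 186.611
V_srs = s²/n = 177920.6/281 = 633.169
deff = V_st / V_srs = 186.611/633.169 = 0.2947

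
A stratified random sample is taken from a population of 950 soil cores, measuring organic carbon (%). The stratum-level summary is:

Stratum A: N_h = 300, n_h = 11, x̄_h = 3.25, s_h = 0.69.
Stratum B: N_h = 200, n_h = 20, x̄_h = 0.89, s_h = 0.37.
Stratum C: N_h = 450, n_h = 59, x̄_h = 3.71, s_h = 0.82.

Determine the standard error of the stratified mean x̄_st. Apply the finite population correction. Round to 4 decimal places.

SE(x̄_st) ≈ 0.0816

V̂(x̄_st) = Σ W_h² (1 − n_h/N_h) s_h²/n_h, with W_h = N_h/N and N = 950:
  stratum A: (300/950)²·(1 − 11/300)·0.69²/11 = 0.00415793
  stratum B: (200/950)²·(1 − 20/200)·0.37²/20 = 0.000273042
  stratum C: (450/950)²·(1 − 59/450)·0.82²/59 = 0.00222187
V̂(x̄_st) = 0.00665284
SE(x̄_st) = √0.00665284 = 0.0815649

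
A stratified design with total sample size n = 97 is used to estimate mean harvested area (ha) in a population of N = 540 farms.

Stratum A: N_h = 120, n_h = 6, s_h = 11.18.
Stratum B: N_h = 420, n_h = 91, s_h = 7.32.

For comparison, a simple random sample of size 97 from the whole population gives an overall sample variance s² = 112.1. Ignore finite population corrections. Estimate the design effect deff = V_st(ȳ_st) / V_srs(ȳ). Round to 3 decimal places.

deff ≈ 1.198

V̂(ȳ_st) = Σ W_h² s_h²/n_h, with W_h = N_h/N and N = 540:
  stratum A: (120/540)²·11.18²/6 = 1.02874
  stratum B: (420/540)²·7.32²/91 = 0.356198
V_st = 1.38494
V_srs = s²/n = 112.1/97 = 1.15567
deff = V_st / V_srs = 1.38494/1.15567 = 1.1984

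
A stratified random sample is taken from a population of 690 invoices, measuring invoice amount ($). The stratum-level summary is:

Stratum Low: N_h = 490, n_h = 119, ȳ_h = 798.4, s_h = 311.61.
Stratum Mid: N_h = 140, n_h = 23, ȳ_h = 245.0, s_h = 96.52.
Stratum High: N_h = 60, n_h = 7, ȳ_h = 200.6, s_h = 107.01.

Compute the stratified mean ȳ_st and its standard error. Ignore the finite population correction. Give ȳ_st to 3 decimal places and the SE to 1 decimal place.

ȳ_st ≈ 634.133, SE ≈ 21.0

ȳ_st = Σ W_h ȳ_h = (490·798.4 + 140·245.0 + 60·200.6)/690 = 634.13333
V̂(ȳ_st) = Σ W_h² s_h²/n_h, with W_h = N_h/N and N = 690:
  stratum Low: (490/690)²·311.61²/119 = 411.5
  stratum Mid: (140/690)²·96.52²/23 = 16.675
  stratum High: (60/690)²·107.01²/7 = 12.3696
V̂(ȳ_st) = 440.544
SE(ȳ_st) = √440.544 = 20.9892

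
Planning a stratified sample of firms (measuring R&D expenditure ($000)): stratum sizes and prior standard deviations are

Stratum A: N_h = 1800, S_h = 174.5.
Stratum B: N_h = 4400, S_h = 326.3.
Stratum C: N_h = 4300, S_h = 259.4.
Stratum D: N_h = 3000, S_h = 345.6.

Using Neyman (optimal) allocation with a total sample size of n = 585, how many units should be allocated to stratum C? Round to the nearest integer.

Neyman allocation: n_h = n · N_h S_h / Σ N_i S_i, with n = 585.
  stratum A: N_h·S_h = 1800·174.5 = 314100.00
  stratum B: N_h·S_h = 4400·326.3 = 1435720.00
  stratum C: N_h·S_h = 4300·259.4 = 1115420.00
  stratum D: N_h·S_h = 3000·345.6 = 1036800.00
Σ N_h S_h = 3902040.00
n for stratum C = 585·1115420.00/3902040.00 = 167.226 → 167

167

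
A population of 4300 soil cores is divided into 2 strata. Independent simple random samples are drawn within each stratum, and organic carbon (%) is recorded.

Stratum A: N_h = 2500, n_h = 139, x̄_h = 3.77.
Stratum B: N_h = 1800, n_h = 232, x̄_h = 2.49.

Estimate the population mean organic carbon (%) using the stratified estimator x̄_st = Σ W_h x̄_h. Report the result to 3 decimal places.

N = Σ N_h = 4300. Stratum weights W_h = N_h/N.
x̄_st = (2500·3.77 + 1800·2.49) / 4300 = 3.23419

x̄_st ≈ 3.234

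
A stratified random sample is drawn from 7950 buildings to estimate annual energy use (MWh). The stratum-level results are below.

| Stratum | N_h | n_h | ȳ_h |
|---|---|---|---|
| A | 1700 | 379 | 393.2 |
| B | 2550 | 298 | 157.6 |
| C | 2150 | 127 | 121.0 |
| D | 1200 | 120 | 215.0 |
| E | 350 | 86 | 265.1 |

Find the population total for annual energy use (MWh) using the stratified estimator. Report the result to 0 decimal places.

τ̂_st ≈ 1681255

τ̂_st = Σ N_h ȳ_h = 1700·393.2 + 2550·157.6 + 2150·121.0 + 1200·215.0 + 350·265.1 = 1681255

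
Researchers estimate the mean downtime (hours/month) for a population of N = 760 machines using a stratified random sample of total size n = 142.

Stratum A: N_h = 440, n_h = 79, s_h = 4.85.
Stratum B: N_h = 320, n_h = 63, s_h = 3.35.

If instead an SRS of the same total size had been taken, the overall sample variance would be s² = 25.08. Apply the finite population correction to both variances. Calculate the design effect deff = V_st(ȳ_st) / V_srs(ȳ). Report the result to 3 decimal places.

V̂(ȳ_st) = Σ W_h² (1 − n_h/N_h) s_h²/n_h, with W_h = N_h/N and N = 760:
  stratum A: (440/760)²·(1 − 79/440)·4.85²/79 = 0.0818821
  stratum B: (320/760)²·(1 − 63/320)·3.35²/63 = 0.0253633
V_st = 0.107245
V_srs = (1 − 142/760)·25.08/142 = 0.14362
deff = V_st / V_srs = 0.107245/0.14362 = 0.7467

deff ≈ 0.747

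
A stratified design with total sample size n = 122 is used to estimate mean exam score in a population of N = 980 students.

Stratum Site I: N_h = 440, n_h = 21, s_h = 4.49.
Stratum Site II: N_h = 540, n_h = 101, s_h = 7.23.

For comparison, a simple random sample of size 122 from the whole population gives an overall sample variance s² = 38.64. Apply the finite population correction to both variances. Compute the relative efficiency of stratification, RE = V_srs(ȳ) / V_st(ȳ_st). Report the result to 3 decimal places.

RE ≈ 0.889

V̂(ȳ_st) = Σ W_h² (1 − n_h/N_h) s_h²/n_h, with W_h = N_h/N and N = 980:
  stratum Site I: (440/980)²·(1 − 21/440)·4.49²/21 = 0.184284
  stratum Site II: (540/980)²·(1 − 101/540)·7.23²/101 = 0.12775
V_st = 0.312034
V_srs = (1 − 122/980)·38.64/122 = 0.277293
Relative efficiency = V_srs / V_st = 0.277293/0.312034 = 0.8887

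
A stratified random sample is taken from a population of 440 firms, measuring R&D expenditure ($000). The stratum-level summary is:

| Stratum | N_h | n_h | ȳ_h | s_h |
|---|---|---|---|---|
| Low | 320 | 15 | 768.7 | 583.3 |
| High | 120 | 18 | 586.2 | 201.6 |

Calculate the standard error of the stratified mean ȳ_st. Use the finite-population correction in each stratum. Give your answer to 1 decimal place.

V̂(ȳ_st) = Σ W_h² (1 − n_h/N_h) s_h²/n_h, with W_h = N_h/N and N = 440:
  stratum Low: (320/440)²·(1 − 15/320)·583.3²/15 = 11435
  stratum High: (120/440)²·(1 − 18/120)·201.6²/18 = 142.753
V̂(ȳ_st) = 11577.8
SE(ȳ_st) = √11577.8 = 107.6

SE(ȳ_st) ≈ 107.6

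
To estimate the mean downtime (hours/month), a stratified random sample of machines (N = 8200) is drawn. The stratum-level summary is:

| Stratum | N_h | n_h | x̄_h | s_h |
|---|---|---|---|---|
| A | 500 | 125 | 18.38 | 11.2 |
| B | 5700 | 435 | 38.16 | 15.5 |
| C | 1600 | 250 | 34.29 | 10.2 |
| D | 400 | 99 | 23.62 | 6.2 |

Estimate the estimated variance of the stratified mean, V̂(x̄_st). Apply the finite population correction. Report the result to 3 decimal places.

V̂(x̄_st) ≈ 0.263

V̂(x̄_st) = Σ W_h² (1 − n_h/N_h) s_h²/n_h, with W_h = N_h/N and N = 8200:
  stratum A: (500/8200)²·(1 − 125/500)·11.2²/125 = 0.00279833
  stratum B: (5700/8200)²·(1 − 435/5700)·15.5²/435 = 0.246502
  stratum C: (1600/8200)²·(1 − 250/1600)·10.2²/250 = 0.0133686
  stratum D: (400/8200)²·(1 − 99/400)·6.2²/99 = 0.00069526
V̂(x̄_st) = 0.263364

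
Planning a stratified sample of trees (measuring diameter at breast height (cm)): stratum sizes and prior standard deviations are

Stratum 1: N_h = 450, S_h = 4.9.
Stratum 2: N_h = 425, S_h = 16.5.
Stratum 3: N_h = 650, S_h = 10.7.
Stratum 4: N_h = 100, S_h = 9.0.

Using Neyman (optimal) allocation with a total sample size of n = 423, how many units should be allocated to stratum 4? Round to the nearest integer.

Neyman allocation: n_h = n · N_h S_h / Σ N_i S_i, with n = 423.
  stratum 1: N_h·S_h = 450·4.9 = 2205.00
  stratum 2: N_h·S_h = 425·16.5 = 7012.50
  stratum 3: N_h·S_h = 650·10.7 = 6955.00
  stratum 4: N_h·S_h = 100·9.0 = 900.00
Σ N_h S_h = 17072.50
n for stratum 4 = 423·900.00/17072.50 = 22.299 → 22

22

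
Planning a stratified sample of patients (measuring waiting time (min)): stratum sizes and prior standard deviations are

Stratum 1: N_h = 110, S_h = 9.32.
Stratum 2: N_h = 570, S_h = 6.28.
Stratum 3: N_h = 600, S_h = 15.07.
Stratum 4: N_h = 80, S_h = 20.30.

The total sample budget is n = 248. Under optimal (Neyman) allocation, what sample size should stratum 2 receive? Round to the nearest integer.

58

Neyman allocation: n_h = n · N_h S_h / Σ N_i S_i, with n = 248.
  stratum 1: N_h·S_h = 110·9.32 = 1025.20
  stratum 2: N_h·S_h = 570·6.28 = 3579.60
  stratum 3: N_h·S_h = 600·15.07 = 9042.00
  stratum 4: N_h·S_h = 80·20.30 = 1624.00
Σ N_h S_h = 15270.80
n for stratum 2 = 248·3579.60/15270.80 = 58.133 → 58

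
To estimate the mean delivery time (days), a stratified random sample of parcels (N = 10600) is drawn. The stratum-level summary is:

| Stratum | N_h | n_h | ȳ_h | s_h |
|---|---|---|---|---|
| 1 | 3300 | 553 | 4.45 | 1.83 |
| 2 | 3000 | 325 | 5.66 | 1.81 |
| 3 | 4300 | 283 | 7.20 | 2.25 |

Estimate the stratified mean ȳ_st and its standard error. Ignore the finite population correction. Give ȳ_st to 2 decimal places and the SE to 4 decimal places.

ȳ_st ≈ 5.91, SE ≈ 0.0659

ȳ_st = Σ W_h ȳ_h = (3300·4.45 + 3000·5.66 + 4300·7.20)/10600 = 5.90802
V̂(ȳ_st) = Σ W_h² s_h²/n_h, with W_h = N_h/N and N = 10600:
  stratum 1: (3300/10600)²·1.83²/553 = 0.000586939
  stratum 2: (3000/10600)²·1.81²/325 = 0.000807429
  stratum 3: (4300/10600)²·2.25²/283 = 0.00294377
V̂(ȳ_st) = 0.00433814
SE(ȳ_st) = √0.00433814 = 0.0658645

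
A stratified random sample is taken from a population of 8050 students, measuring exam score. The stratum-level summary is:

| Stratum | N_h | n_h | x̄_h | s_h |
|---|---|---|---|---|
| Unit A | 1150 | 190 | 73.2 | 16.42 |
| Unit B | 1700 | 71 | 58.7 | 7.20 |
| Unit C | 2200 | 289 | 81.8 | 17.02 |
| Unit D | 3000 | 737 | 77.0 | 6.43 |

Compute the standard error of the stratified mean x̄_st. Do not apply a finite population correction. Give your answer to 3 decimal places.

V̂(x̄_st) = Σ W_h² s_h²/n_h, with W_h = N_h/N and N = 8050:
  stratum Unit A: (1150/8050)²·16.42²/190 = 0.0289599
  stratum Unit B: (1700/8050)²·7.20²/71 = 0.0325621
  stratum Unit C: (2200/8050)²·17.02²/289 = 0.0748643
  stratum Unit D: (3000/8050)²·6.43²/737 = 0.00779122
V̂(x̄_st) = 0.144178
SE(x̄_st) = √0.144178 = 0.379707

SE(x̄_st) ≈ 0.380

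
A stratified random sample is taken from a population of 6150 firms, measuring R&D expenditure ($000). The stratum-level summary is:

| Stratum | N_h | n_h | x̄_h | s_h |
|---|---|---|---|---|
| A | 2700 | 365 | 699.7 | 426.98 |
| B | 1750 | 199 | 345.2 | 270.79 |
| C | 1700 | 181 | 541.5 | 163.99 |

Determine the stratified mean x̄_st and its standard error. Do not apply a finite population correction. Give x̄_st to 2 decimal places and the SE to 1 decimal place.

x̄_st ≈ 555.10, SE ≈ 11.7

x̄_st = Σ W_h x̄_h = (2700·699.7 + 1750·345.2 + 1700·541.5)/6150 = 555.09593
V̂(x̄_st) = Σ W_h² s_h²/n_h, with W_h = N_h/N and N = 6150:
  stratum A: (2700/6150)²·426.98²/365 = 96.2719
  stratum B: (1750/6150)²·270.79²/199 = 29.8358
  stratum C: (1700/6150)²·163.99²/181 = 11.3528
V̂(x̄_st) = 137.461
SE(x̄_st) = √137.461 = 11.7244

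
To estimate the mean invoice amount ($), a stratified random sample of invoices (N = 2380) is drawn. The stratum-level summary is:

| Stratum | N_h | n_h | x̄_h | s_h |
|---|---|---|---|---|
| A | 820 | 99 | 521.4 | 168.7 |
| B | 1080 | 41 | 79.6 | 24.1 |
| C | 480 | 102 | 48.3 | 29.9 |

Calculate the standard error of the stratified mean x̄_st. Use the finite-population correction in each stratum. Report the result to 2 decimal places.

V̂(x̄_st) = Σ W_h² (1 − n_h/N_h) s_h²/n_h, with W_h = N_h/N and N = 2380:
  stratum A: (820/2380)²·(1 − 99/820)·168.7²/99 = 30.0048
  stratum B: (1080/2380)²·(1 − 41/1080)·24.1²/41 = 2.80631
  stratum C: (480/2380)²·(1 − 102/480)·29.9²/102 = 0.280751
V̂(x̄_st) = 33.0918
SE(x̄_st) = √33.0918 = 5.75255

SE(x̄_st) ≈ 5.75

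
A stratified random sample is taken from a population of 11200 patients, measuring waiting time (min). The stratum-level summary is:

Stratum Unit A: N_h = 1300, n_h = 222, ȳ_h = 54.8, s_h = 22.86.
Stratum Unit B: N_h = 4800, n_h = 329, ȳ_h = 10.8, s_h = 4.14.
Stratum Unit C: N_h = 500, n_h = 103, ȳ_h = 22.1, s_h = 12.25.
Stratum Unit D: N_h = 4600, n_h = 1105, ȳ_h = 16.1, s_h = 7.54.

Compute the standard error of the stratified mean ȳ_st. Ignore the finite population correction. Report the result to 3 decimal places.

V̂(ȳ_st) = Σ W_h² s_h²/n_h, with W_h = N_h/N and N = 11200:
  stratum Unit A: (1300/11200)²·22.86²/222 = 0.0317139
  stratum Unit B: (4800/11200)²·4.14²/329 = 0.00956866
  stratum Unit C: (500/11200)²·12.25²/103 = 0.00290361
  stratum Unit D: (4600/11200)²·7.54²/1105 = 0.00867881
V̂(ȳ_st) = 0.052865
SE(ȳ_st) = √0.052865 = 0.229924

SE(ȳ_st) ≈ 0.230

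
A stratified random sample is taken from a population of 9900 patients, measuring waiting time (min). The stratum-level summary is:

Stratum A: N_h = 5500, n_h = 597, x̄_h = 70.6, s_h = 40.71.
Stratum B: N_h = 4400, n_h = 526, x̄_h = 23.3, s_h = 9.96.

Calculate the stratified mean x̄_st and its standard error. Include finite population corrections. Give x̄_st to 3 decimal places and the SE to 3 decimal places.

x̄_st ≈ 49.578, SE ≈ 0.893

x̄_st = Σ W_h x̄_h = (5500·70.6 + 4400·23.3)/9900 = 49.57778
V̂(x̄_st) = Σ W_h² (1 − n_h/N_h) s_h²/n_h, with W_h = N_h/N and N = 9900:
  stratum A: (5500/9900)²·(1 − 597/5500)·40.71²/597 = 0.763804
  stratum B: (4400/9900)²·(1 − 526/4400)·9.96²/526 = 0.0328001
V̂(x̄_st) = 0.796604
SE(x̄_st) = √0.796604 = 0.892527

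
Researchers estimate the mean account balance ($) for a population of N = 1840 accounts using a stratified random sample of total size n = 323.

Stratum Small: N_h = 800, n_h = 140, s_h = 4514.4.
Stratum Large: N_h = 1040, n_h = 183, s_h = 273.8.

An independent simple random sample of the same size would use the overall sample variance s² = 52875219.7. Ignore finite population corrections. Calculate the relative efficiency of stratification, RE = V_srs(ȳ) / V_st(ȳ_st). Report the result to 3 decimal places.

V̂(ȳ_st) = Σ W_h² s_h²/n_h, with W_h = N_h/N and N = 1840:
  stratum Small: (800/1840)²·4514.4²/140 = 27518
  stratum Large: (1040/1840)²·273.8²/183 = 130.872
V_st = 27648.8
V_srs = s²/n = 52875219.7/323 = 163700
Relative efficiency = V_srs / V_st = 163700/27648.8 = 5.9207

RE ≈ 5.921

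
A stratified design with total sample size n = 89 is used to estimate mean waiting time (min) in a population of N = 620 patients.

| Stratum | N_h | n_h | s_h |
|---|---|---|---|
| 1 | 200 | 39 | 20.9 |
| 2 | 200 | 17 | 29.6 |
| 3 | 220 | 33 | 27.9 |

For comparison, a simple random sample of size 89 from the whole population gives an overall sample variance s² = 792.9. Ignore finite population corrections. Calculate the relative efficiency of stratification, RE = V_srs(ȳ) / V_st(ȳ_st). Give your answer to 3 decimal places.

RE ≈ 0.938

V̂(ȳ_st) = Σ W_h² s_h²/n_h, with W_h = N_h/N and N = 620:
  stratum 1: (200/620)²·20.9²/39 = 1.16548
  stratum 2: (200/620)²·29.6²/17 = 5.36304
  stratum 3: (220/620)²·27.9²/33 = 2.97
V_st = 9.49852
V_srs = s²/n = 792.9/89 = 8.90899
Relative efficiency = V_srs / V_st = 8.90899/9.49852 = 0.9379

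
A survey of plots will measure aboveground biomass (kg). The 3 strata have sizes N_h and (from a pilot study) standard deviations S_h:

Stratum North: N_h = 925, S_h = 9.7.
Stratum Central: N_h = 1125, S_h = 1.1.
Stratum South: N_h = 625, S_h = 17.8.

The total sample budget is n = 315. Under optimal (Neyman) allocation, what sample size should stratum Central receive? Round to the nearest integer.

18

Neyman allocation: n_h = n · N_h S_h / Σ N_i S_i, with n = 315.
  stratum North: N_h·S_h = 925·9.7 = 8972.50
  stratum Central: N_h·S_h = 1125·1.1 = 1237.50
  stratum South: N_h·S_h = 625·17.8 = 11125.00
Σ N_h S_h = 21335.00
n for stratum Central = 315·1237.50/21335.00 = 18.271 → 18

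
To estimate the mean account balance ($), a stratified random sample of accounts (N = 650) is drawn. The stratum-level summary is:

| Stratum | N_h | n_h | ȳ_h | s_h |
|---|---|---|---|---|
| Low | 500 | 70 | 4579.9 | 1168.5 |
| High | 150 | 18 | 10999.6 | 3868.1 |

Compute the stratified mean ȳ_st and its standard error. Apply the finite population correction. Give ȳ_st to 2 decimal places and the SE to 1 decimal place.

ȳ_st ≈ 6061.37, SE ≈ 221.1

ȳ_st = Σ W_h ȳ_h = (500·4579.9 + 150·10999.6)/650 = 6061.36923
V̂(ȳ_st) = Σ W_h² (1 − n_h/N_h) s_h²/n_h, with W_h = N_h/N and N = 650:
  stratum Low: (500/650)²·(1 − 70/500)·1168.5²/70 = 9925.93
  stratum High: (150/650)²·(1 − 18/150)·3868.1²/18 = 38954.8
V̂(ȳ_st) = 48880.8
SE(ȳ_st) = √48880.8 = 221.09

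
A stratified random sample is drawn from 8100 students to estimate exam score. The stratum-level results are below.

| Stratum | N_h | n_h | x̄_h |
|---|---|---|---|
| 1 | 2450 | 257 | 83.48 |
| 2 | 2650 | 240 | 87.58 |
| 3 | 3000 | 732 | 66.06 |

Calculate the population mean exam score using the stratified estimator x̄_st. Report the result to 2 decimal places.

x̄_st ≈ 78.37

N = Σ N_h = 8100. Stratum weights W_h = N_h/N.
x̄_st = (2450·83.48 + 2650·87.58 + 3000·66.06) / 8100 = 78.3695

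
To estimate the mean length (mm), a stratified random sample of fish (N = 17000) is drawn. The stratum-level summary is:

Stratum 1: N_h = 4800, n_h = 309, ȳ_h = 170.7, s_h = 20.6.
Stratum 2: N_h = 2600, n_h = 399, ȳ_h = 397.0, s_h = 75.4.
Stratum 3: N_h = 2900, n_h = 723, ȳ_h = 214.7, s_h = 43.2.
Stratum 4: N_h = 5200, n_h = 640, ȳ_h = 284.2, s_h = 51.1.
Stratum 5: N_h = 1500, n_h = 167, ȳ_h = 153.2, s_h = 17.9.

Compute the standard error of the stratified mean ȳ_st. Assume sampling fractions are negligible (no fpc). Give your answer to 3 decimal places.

V̂(ȳ_st) = Σ W_h² s_h²/n_h, with W_h = N_h/N and N = 17000:
  stratum 1: (4800/17000)²·20.6²/309 = 0.109487
  stratum 2: (2600/17000)²·75.4²/399 = 0.333287
  stratum 3: (2900/17000)²·43.2²/723 = 0.0751151
  stratum 4: (5200/17000)²·51.1²/640 = 0.381743
  stratum 5: (1500/17000)²·17.9²/167 = 0.0149374
V̂(ȳ_st) = 0.914569
SE(ȳ_st) = √0.914569 = 0.956331

SE(ȳ_st) ≈ 0.956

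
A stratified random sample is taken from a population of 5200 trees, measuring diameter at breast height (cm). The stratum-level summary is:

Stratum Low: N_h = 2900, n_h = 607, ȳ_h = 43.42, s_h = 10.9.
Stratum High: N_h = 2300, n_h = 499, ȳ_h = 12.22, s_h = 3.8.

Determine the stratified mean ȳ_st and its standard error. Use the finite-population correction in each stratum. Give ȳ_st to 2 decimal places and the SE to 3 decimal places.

ȳ_st = Σ W_h ȳ_h = (2900·43.42 + 2300·12.22)/5200 = 29.62000
V̂(ȳ_st) = Σ W_h² (1 − n_h/N_h) s_h²/n_h, with W_h = N_h/N and N = 5200:
  stratum Low: (2900/5200)²·(1 − 607/2900)·10.9²/607 = 0.0481349
  stratum High: (2300/5200)²·(1 − 499/2300)·3.8²/499 = 0.00443304
V̂(ȳ_st) = 0.0525679
SE(ȳ_st) = √0.0525679 = 0.229277

ȳ_st ≈ 29.62, SE ≈ 0.229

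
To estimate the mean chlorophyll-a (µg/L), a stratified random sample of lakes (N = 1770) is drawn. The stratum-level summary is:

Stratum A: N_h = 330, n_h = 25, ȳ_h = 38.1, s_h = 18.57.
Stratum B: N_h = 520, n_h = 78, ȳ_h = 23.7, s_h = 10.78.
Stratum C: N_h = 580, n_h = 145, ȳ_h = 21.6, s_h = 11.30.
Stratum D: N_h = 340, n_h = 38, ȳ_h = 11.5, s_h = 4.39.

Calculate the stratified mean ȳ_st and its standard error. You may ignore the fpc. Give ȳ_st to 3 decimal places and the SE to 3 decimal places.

ȳ_st ≈ 23.353, SE ≈ 0.849

ȳ_st = Σ W_h ȳ_h = (330·38.1 + 520·23.7 + 580·21.6 + 340·11.5)/1770 = 23.35311
V̂(ȳ_st) = Σ W_h² s_h²/n_h, with W_h = N_h/N and N = 1770:
  stratum A: (330/1770)²·18.57²/25 = 0.479474
  stratum B: (520/1770)²·10.78²/78 = 0.128589
  stratum C: (580/1770)²·11.30²/145 = 0.094558
  stratum D: (340/1770)²·4.39²/38 = 0.0187136
V̂(ȳ_st) = 0.721334
SE(ȳ_st) = √0.721334 = 0.849314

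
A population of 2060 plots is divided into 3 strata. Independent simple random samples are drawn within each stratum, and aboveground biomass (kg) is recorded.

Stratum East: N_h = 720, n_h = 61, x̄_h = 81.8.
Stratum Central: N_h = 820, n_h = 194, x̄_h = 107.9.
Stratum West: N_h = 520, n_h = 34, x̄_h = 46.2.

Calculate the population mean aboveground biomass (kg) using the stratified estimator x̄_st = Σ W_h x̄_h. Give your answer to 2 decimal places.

N = Σ N_h = 2060. Stratum weights W_h = N_h/N.
x̄_st = (720·81.8 + 820·107.9 + 520·46.2) / 2060 = 83.2029

x̄_st ≈ 83.20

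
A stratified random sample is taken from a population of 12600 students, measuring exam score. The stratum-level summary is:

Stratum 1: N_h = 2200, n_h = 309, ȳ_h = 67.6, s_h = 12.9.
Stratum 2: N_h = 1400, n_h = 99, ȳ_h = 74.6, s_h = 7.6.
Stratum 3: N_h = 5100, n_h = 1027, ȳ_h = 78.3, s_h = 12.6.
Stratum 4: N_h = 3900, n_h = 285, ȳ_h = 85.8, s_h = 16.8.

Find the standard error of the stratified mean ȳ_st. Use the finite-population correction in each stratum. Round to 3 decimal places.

V̂(ȳ_st) = Σ W_h² (1 − n_h/N_h) s_h²/n_h, with W_h = N_h/N and N = 12600:
  stratum 1: (2200/12600)²·(1 − 309/2200)·12.9²/309 = 0.0141122
  stratum 2: (1400/12600)²·(1 − 99/1400)·7.6²/99 = 0.00669355
  stratum 3: (5100/12600)²·(1 − 1027/5100)·12.6²/1027 = 0.0202262
  stratum 4: (3900/12600)²·(1 − 285/3900)·16.8²/285 = 0.0879439
V̂(ȳ_st) = 0.128976
SE(ȳ_st) = √0.128976 = 0.359132

SE(ȳ_st) ≈ 0.359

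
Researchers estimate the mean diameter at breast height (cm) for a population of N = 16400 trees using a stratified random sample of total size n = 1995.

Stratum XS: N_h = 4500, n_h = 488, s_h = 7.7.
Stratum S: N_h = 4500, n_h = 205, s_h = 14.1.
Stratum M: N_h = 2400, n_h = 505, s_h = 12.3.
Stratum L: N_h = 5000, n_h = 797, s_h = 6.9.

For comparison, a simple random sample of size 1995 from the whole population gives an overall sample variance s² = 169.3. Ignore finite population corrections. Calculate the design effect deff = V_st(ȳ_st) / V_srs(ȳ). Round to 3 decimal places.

deff ≈ 1.109

V̂(ȳ_st) = Σ W_h² s_h²/n_h, with W_h = N_h/N and N = 16400:
  stratum XS: (4500/16400)²·7.7²/488 = 0.00914743
  stratum S: (4500/16400)²·14.1²/205 = 0.0730166
  stratum M: (2400/16400)²·12.3²/505 = 0.00641584
  stratum L: (5000/16400)²·6.9²/797 = 0.00555255
V_st = 0.0941324
V_srs = s²/n = 169.3/1995 = 0.0848622
deff = V_st / V_srs = 0.0941324/0.0848622 = 1.1092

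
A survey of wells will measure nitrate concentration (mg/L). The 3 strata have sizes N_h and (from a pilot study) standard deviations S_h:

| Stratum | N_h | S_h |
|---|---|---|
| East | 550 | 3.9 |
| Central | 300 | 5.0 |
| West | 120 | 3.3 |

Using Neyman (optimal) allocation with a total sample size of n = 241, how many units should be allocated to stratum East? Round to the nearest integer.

Neyman allocation: n_h = n · N_h S_h / Σ N_i S_i, with n = 241.
  stratum East: N_h·S_h = 550·3.9 = 2145.00
  stratum Central: N_h·S_h = 300·5.0 = 1500.00
  stratum West: N_h·S_h = 120·3.3 = 396.00
Σ N_h S_h = 4041.00
n for stratum East = 241·2145.00/4041.00 = 127.925 → 128

128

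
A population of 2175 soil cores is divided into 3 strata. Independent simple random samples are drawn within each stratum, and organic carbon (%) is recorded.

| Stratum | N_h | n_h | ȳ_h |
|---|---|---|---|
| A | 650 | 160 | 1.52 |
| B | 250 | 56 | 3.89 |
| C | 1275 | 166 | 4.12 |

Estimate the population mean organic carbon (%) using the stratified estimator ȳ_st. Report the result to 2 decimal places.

N = Σ N_h = 2175. Stratum weights W_h = N_h/N.
ȳ_st = (650·1.52 + 250·3.89 + 1275·4.12) / 2175 = 3.3166

ȳ_st ≈ 3.32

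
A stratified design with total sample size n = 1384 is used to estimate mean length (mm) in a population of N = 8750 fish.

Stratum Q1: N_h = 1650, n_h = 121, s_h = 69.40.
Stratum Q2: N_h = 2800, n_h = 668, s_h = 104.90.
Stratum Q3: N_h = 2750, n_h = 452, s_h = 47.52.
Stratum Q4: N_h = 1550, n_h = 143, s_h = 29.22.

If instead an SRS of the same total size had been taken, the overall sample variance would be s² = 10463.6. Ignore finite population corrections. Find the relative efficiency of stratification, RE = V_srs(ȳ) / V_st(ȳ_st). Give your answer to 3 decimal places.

V̂(ȳ_st) = Σ W_h² s_h²/n_h, with W_h = N_h/N and N = 8750:
  stratum Q1: (1650/8750)²·69.40²/121 = 1.41542
  stratum Q2: (2800/8750)²·104.90²/668 = 1.68684
  stratum Q3: (2750/8750)²·47.52²/452 = 0.493473
  stratum Q4: (1550/8750)²·29.22²/143 = 0.187358
V_st = 3.78309
V_srs = s²/n = 10463.6/1384 = 7.5604
Relative efficiency = V_srs / V_st = 7.5604/3.78309 = 1.9985

RE ≈ 1.998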